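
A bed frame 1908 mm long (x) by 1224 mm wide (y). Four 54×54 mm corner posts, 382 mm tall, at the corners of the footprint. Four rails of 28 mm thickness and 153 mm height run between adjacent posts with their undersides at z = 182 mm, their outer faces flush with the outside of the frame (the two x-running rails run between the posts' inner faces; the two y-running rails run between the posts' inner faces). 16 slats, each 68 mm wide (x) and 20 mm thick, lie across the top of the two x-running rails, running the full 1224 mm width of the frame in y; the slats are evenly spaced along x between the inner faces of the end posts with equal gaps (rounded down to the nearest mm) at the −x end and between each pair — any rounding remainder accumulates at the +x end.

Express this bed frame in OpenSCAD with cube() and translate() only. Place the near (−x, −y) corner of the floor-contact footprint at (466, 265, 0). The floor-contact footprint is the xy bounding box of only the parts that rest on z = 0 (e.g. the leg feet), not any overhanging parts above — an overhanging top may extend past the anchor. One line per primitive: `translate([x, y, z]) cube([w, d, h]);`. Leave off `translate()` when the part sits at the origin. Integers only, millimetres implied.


translate([466, 265, 0]) cube([54, 54, 382]);
translate([466, 1435, 0]) cube([54, 54, 382]);
translate([2320, 265, 0]) cube([54, 54, 382]);
translate([2320, 1435, 0]) cube([54, 54, 382]);
translate([520, 265, 182]) cube([1800, 28, 153]);
translate([520, 1461, 182]) cube([1800, 28, 153]);
translate([466, 319, 182]) cube([28, 1116, 153]);
translate([2346, 319, 182]) cube([28, 1116, 153]);
translate([561, 265, 335]) cube([68, 1224, 20]);
translate([670, 265, 335]) cube([68, 1224, 20]);
translate([779, 265, 335]) cube([68, 1224, 20]);
translate([888, 265, 335]) cube([68, 1224, 20]);
translate([997, 265, 335]) cube([68, 1224, 20]);
translate([1106, 265, 335]) cube([68, 1224, 20]);
translate([1215, 265, 335]) cube([68, 1224, 20]);
translate([1324, 265, 335]) cube([68, 1224, 20]);
translate([1433, 265, 335]) cube([68, 1224, 20]);
translate([1542, 265, 335]) cube([68, 1224, 20]);
translate([1651, 265, 335]) cube([68, 1224, 20]);
translate([1760, 265, 335]) cube([68, 1224, 20]);
translate([1869, 265, 335]) cube([68, 1224, 20]);
translate([1978, 265, 335]) cube([68, 1224, 20]);
translate([2087, 265, 335]) cube([68, 1224, 20]);
translate([2196, 265, 335]) cube([68, 1224, 20]);


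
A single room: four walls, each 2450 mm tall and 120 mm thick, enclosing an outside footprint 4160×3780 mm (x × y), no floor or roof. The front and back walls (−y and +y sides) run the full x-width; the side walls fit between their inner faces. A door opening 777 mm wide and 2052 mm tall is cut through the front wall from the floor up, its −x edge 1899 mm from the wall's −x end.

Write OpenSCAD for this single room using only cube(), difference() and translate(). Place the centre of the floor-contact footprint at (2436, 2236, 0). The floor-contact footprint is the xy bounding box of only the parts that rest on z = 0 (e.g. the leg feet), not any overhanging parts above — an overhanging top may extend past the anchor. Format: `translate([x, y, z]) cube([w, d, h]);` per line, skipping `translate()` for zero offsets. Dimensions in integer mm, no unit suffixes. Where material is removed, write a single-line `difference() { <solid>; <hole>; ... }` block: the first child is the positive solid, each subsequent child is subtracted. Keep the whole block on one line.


difference() { translate([356, 346, 0]) cube([4160, 120, 2450]); translate([2255, 346, 0]) cube([777, 120, 2052]); }
translate([356, 4006, 0]) cube([4160, 120, 2450]);
translate([356, 466, 0]) cube([120, 3540, 2450]);
translate([4396, 466, 0]) cube([120, 3540, 2450]);


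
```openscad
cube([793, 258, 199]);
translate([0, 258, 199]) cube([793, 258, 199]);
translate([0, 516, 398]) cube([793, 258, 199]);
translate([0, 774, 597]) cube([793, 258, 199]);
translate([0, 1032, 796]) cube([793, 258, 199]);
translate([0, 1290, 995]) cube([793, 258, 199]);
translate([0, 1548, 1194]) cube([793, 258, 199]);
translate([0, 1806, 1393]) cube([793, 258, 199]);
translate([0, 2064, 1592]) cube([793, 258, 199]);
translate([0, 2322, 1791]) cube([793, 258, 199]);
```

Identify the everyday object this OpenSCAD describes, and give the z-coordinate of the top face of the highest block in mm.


A staircase. The total rise is 1990 mm.

10 identical blocks, each offset up and back from the previous — a staircase. Each step is 199 mm tall and there are 10 of them, so the total rise is 10 × 199 = 1990 mm.


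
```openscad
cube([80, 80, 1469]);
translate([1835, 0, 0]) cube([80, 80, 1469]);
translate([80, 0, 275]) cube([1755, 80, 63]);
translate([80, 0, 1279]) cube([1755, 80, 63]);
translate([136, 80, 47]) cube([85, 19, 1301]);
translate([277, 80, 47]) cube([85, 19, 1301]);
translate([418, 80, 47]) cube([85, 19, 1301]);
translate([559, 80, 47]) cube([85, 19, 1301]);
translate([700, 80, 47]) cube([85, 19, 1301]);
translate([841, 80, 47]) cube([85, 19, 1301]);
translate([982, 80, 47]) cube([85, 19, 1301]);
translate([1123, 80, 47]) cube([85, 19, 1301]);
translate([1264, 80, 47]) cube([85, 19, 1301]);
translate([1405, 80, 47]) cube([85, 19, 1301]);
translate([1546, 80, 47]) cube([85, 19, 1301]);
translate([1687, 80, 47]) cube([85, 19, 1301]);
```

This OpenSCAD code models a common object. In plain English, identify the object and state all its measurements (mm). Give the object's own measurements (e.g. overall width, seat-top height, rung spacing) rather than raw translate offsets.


A fence section. Two 80×80 mm posts, 1469 mm tall, stand on the floor with a clear span of 1755 mm between their inner faces. Two horizontal rails of 80×63 mm section span the gap between the posts with their undersides at z = 275 mm and z = 1279 mm, flush with the posts' −y face. 12 pickets, each 85 mm wide, 19 mm thick and 1301 mm tall, are fixed to the +y face of the rails with their bottoms at z = 47 mm, spaced across the span with a 56 mm gap after the −x post and between neighbouring pickets, with 63 mm left before the +x post.


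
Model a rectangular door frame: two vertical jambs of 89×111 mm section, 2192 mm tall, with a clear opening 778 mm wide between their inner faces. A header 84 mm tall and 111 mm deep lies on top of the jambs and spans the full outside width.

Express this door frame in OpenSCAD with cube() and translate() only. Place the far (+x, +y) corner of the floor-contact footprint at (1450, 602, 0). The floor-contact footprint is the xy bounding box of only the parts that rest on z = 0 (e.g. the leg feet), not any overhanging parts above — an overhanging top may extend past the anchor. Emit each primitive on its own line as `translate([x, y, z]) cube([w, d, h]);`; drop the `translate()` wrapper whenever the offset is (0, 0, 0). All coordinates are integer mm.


translate([494, 491, 0]) cube([89, 111, 2192]);
translate([1361, 491, 0]) cube([89, 111, 2192]);
translate([494, 491, 2192]) cube([956, 111, 84]);


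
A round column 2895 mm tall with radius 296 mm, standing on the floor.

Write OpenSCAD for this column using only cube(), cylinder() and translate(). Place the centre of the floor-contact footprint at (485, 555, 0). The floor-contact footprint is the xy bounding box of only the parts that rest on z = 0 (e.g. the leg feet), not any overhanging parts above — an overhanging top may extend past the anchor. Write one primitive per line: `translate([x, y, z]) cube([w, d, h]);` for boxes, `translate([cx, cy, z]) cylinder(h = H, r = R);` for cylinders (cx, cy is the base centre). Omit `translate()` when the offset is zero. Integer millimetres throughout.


translate([485, 555, 0]) cylinder(h = 2895, r = 296);


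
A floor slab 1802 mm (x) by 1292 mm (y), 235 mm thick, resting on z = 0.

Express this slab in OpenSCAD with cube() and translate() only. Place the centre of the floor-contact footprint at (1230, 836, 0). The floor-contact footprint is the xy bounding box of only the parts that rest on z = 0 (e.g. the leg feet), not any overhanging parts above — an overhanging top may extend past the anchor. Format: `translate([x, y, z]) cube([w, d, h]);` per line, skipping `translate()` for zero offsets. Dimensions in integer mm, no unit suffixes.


translate([329, 190, 0]) cube([1802, 1292, 235]);


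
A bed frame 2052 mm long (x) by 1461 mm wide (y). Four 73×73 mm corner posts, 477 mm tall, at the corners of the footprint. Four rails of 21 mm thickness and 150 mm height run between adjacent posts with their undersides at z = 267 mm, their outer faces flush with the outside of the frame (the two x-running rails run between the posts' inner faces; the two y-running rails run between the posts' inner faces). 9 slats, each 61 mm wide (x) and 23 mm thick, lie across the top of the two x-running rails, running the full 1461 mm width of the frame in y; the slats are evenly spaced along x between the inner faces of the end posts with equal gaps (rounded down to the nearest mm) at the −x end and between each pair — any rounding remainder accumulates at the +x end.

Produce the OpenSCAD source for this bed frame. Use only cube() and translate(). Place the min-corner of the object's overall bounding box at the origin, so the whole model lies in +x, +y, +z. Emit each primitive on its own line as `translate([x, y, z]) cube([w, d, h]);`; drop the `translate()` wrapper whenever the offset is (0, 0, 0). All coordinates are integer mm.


cube([73, 73, 477]);
translate([0, 1388, 0]) cube([73, 73, 477]);
translate([1979, 0, 0]) cube([73, 73, 477]);
translate([1979, 1388, 0]) cube([73, 73, 477]);
translate([73, 0, 267]) cube([1906, 21, 150]);
translate([73, 1440, 267]) cube([1906, 21, 150]);
translate([0, 73, 267]) cube([21, 1315, 150]);
translate([2031, 73, 267]) cube([21, 1315, 150]);
translate([208, 0, 417]) cube([61, 1461, 23]);
translate([404, 0, 417]) cube([61, 1461, 23]);
translate([600, 0, 417]) cube([61, 1461, 23]);
translate([796, 0, 417]) cube([61, 1461, 23]);
translate([992, 0, 417]) cube([61, 1461, 23]);
translate([1188, 0, 417]) cube([61, 1461, 23]);
translate([1384, 0, 417]) cube([61, 1461, 23]);
translate([1580, 0, 417]) cube([61, 1461, 23]);
translate([1776, 0, 417]) cube([61, 1461, 23]);


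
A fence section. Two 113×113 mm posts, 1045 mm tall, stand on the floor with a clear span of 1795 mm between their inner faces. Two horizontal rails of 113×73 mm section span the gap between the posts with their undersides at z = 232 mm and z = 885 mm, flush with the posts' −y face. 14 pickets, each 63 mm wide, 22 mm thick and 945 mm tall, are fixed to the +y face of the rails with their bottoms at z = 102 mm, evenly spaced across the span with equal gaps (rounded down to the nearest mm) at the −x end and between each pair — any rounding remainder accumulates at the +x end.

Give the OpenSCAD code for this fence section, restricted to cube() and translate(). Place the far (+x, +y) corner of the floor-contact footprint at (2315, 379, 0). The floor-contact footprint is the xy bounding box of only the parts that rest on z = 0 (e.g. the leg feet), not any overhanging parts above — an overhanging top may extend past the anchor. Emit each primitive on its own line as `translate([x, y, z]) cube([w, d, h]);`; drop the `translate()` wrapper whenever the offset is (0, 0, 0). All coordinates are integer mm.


translate([294, 266, 0]) cube([113, 113, 1045]);
translate([2202, 266, 0]) cube([113, 113, 1045]);
translate([407, 266, 232]) cube([1795, 113, 73]);
translate([407, 266, 885]) cube([1795, 113, 73]);
translate([467, 379, 102]) cube([63, 22, 945]);
translate([590, 379, 102]) cube([63, 22, 945]);
translate([713, 379, 102]) cube([63, 22, 945]);
translate([836, 379, 102]) cube([63, 22, 945]);
translate([959, 379, 102]) cube([63, 22, 945]);
translate([1082, 379, 102]) cube([63, 22, 945]);
translate([1205, 379, 102]) cube([63, 22, 945]);
translate([1328, 379, 102]) cube([63, 22, 945]);
translate([1451, 379, 102]) cube([63, 22, 945]);
translate([1574, 379, 102]) cube([63, 22, 945]);
translate([1697, 379, 102]) cube([63, 22, 945]);
translate([1820, 379, 102]) cube([63, 22, 945]);
translate([1943, 379, 102]) cube([63, 22, 945]);
translate([2066, 379, 102]) cube([63, 22, 945]);


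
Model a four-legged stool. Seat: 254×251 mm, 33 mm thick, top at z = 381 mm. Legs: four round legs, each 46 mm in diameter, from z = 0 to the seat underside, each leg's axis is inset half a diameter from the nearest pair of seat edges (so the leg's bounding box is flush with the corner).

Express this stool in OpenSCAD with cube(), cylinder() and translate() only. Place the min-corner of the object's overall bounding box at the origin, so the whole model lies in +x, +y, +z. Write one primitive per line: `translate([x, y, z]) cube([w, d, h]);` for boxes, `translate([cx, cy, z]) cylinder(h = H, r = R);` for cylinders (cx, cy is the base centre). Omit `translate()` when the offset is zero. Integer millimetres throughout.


// leg_h = 381 - 33 = 348
translate([0, 0, 348]) cube([254, 251, 33]);
translate([23, 23, 0]) cylinder(h = 348, r = 23);
translate([231, 23, 0]) cylinder(h = 348, r = 23);
translate([23, 228, 0]) cylinder(h = 348, r = 23);
translate([231, 228, 0]) cylinder(h = 348, r = 23);


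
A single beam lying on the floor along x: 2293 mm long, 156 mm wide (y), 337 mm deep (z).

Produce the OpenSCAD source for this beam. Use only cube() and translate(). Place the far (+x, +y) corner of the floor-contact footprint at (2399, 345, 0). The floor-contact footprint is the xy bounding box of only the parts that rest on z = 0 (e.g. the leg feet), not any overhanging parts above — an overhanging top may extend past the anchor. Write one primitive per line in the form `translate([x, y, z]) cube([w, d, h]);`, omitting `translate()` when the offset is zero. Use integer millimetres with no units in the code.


translate([106, 189, 0]) cube([2293, 156, 337]);


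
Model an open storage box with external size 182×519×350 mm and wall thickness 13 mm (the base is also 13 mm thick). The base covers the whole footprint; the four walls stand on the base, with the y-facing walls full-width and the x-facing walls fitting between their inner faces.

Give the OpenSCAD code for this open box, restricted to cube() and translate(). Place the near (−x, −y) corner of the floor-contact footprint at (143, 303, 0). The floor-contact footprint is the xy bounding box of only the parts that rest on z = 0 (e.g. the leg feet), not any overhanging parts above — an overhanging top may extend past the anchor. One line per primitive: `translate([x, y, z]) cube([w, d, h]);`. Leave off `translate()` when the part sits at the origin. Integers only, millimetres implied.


translate([143, 303, 0]) cube([182, 519, 13]);
translate([143, 303, 13]) cube([182, 13, 337]);
translate([143, 809, 13]) cube([182, 13, 337]);
translate([143, 316, 13]) cube([13, 493, 337]);
translate([312, 316, 13]) cube([13, 493, 337]);


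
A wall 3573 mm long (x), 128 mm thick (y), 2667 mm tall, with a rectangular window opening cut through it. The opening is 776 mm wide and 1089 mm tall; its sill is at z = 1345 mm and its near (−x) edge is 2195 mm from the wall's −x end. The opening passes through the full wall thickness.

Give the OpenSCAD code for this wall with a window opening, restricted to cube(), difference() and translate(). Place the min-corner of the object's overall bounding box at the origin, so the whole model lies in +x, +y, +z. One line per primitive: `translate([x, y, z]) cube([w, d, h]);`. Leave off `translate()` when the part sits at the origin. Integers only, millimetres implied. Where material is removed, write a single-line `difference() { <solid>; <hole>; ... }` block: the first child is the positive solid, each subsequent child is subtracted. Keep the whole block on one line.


difference() { cube([3573, 128, 2667]); translate([2195, 0, 1345]) cube([776, 128, 1089]); }


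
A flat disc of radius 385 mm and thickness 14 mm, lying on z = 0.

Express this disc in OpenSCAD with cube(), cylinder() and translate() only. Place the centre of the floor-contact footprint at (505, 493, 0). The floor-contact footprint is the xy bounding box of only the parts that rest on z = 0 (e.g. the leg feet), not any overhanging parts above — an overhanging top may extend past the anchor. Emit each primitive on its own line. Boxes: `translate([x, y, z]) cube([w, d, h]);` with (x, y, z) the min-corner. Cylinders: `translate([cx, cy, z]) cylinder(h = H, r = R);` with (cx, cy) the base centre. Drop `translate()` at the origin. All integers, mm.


translate([505, 493, 0]) cylinder(h = 14, r = 385);


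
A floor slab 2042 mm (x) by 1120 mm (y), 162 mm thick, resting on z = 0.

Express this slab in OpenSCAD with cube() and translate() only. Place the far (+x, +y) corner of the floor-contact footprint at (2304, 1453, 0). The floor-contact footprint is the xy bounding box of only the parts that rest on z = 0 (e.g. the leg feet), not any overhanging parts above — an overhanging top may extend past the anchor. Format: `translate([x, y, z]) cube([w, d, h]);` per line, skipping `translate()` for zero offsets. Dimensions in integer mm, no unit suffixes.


translate([262, 333, 0]) cube([2042, 1120, 162]);


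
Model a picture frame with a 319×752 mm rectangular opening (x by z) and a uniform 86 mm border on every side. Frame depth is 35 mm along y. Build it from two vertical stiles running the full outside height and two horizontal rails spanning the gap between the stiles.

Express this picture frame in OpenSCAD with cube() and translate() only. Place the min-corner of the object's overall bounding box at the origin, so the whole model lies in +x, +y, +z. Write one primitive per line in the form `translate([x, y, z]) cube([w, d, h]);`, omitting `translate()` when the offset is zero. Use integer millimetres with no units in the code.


cube([86, 35, 924]);
translate([405, 0, 0]) cube([86, 35, 924]);
translate([86, 0, 0]) cube([319, 35, 86]);
translate([86, 0, 838]) cube([319, 35, 86]);


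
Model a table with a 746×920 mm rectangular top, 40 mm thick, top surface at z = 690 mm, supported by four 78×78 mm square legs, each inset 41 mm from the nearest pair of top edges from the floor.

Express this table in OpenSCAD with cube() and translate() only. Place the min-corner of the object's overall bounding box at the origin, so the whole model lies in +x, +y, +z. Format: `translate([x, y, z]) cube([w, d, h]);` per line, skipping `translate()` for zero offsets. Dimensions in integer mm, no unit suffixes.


translate([0, 0, 650]) cube([746, 920, 40]);
translate([41, 41, 0]) cube([78, 78, 650]);
translate([627, 41, 0]) cube([78, 78, 650]);
translate([41, 801, 0]) cube([78, 78, 650]);
translate([627, 801, 0]) cube([78, 78, 650]);


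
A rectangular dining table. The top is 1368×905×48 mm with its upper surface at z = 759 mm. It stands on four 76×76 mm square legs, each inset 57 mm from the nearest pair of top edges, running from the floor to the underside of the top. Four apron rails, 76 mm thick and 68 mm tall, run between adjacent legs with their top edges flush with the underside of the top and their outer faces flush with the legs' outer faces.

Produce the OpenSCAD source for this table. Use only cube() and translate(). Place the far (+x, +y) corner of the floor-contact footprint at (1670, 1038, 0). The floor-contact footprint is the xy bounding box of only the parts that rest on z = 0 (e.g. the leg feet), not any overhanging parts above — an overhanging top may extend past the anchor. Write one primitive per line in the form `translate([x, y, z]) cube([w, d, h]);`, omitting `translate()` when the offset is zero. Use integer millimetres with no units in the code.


// leg_h = 759 - 48 = 711
// apron z = 711 - 68 = 643
translate([359, 190, 711]) cube([1368, 905, 48]);
translate([416, 247, 0]) cube([76, 76, 711]);
translate([1594, 247, 0]) cube([76, 76, 711]);
translate([416, 962, 0]) cube([76, 76, 711]);
translate([1594, 962, 0]) cube([76, 76, 711]);
translate([492, 247, 643]) cube([1102, 76, 68]);
translate([492, 962, 643]) cube([1102, 76, 68]);
translate([416, 323, 643]) cube([76, 639, 68]);
translate([1594, 323, 643]) cube([76, 639, 68]);


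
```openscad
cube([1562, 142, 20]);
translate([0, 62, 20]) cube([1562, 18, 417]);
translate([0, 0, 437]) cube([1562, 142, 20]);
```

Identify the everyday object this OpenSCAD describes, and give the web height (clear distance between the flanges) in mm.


An I-beam. The web height is 417 mm.

Two wide flanges with a thin centred web — an I-beam. Overall 457 mm minus two 20 mm flanges gives a web of 457 − 2·20 = 417 mm.


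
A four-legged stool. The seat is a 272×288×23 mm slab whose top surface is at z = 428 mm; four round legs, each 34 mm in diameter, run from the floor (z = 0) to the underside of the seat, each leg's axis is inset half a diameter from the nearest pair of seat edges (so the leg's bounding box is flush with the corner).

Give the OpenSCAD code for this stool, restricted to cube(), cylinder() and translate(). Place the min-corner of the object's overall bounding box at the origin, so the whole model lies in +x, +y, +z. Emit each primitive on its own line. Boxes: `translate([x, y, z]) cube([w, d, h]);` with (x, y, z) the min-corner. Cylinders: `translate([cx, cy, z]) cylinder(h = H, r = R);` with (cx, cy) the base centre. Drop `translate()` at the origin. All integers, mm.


translate([0, 0, 405]) cube([272, 288, 23]);
translate([17, 17, 0]) cylinder(h = 405, r = 17);
translate([255, 17, 0]) cylinder(h = 405, r = 17);
translate([17, 271, 0]) cylinder(h = 405, r = 17);
translate([255, 271, 0]) cylinder(h = 405, r = 17);


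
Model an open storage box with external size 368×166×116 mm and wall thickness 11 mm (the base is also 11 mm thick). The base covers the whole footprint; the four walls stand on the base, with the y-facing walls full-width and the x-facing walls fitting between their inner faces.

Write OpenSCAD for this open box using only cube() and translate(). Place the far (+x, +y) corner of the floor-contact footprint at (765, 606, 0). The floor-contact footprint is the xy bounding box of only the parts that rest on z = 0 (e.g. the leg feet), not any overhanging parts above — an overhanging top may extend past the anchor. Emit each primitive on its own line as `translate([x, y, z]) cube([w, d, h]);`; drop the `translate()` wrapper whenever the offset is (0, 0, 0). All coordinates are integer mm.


translate([397, 440, 0]) cube([368, 166, 11]);
translate([397, 440, 11]) cube([368, 11, 105]);
translate([397, 595, 11]) cube([368, 11, 105]);
translate([397, 451, 11]) cube([11, 144, 105]);
translate([754, 451, 11]) cube([11, 144, 105]);


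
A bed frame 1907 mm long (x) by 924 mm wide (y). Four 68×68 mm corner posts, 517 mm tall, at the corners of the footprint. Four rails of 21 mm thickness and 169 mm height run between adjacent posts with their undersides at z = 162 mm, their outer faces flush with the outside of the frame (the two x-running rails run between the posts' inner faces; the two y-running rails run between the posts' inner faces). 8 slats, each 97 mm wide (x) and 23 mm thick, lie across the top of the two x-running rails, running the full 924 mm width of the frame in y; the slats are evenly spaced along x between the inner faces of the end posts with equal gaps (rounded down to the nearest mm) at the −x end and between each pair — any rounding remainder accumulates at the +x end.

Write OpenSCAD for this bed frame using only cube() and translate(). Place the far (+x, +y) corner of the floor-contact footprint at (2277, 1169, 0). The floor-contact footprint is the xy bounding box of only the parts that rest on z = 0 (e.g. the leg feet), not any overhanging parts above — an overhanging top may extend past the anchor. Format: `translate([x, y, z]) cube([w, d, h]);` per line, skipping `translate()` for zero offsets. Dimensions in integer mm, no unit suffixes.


// slat z = rail_z + rail_h = 162 + 169 = 331
// slat gap = ⌊(1771 − 8·97) / 9⌋ = 110
translate([370, 245, 0]) cube([68, 68, 517]);
translate([370, 1101, 0]) cube([68, 68, 517]);
translate([2209, 245, 0]) cube([68, 68, 517]);
translate([2209, 1101, 0]) cube([68, 68, 517]);
translate([438, 245, 162]) cube([1771, 21, 169]);
translate([438, 1148, 162]) cube([1771, 21, 169]);
translate([370, 313, 162]) cube([21, 788, 169]);
translate([2256, 313, 162]) cube([21, 788, 169]);
translate([548, 245, 331]) cube([97, 924, 23]);
translate([755, 245, 331]) cube([97, 924, 23]);
translate([962, 245, 331]) cube([97, 924, 23]);
translate([1169, 245, 331]) cube([97, 924, 23]);
translate([1376, 245, 331]) cube([97, 924, 23]);
translate([1583, 245, 331]) cube([97, 924, 23]);
translate([1790, 245, 331]) cube([97, 924, 23]);
translate([1997, 245, 331]) cube([97, 924, 23]);


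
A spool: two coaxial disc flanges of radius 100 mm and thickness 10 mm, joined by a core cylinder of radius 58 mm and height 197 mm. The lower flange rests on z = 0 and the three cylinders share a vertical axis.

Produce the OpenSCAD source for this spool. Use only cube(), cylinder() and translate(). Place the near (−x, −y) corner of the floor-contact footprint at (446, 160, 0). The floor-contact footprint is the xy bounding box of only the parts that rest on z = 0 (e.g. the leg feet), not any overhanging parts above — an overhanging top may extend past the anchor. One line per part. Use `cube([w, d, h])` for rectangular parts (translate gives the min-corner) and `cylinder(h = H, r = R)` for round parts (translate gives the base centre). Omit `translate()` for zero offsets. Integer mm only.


translate([546, 260, 0]) cylinder(h = 10, r = 100);
translate([546, 260, 10]) cylinder(h = 197, r = 58);
translate([546, 260, 207]) cylinder(h = 10, r = 100);


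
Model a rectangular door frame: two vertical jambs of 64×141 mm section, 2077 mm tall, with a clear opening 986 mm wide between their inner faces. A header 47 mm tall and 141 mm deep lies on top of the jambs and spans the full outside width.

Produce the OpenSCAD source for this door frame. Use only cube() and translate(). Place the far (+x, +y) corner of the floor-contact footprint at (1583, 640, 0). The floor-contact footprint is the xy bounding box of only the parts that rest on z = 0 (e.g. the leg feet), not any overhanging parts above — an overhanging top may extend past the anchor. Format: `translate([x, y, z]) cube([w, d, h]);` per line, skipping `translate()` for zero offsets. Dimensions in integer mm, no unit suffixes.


translate([469, 499, 0]) cube([64, 141, 2077]);
translate([1519, 499, 0]) cube([64, 141, 2077]);
translate([469, 499, 2077]) cube([1114, 141, 47]);


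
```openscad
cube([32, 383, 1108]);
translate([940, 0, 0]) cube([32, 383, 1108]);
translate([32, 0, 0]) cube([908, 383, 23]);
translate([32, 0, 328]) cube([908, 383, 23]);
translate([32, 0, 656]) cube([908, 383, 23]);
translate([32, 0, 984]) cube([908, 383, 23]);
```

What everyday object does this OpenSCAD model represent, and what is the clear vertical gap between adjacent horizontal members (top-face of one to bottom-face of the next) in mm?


A bookshelf. The clear shelf gap is 305 mm.

Two tall side panels with 4 horizontal boards between them — a bookshelf. The first two shelf undersides are at z = 0 and z = 328; with shelf thickness 23, the clear gap is 328 − 0 − 23 = 305 mm.


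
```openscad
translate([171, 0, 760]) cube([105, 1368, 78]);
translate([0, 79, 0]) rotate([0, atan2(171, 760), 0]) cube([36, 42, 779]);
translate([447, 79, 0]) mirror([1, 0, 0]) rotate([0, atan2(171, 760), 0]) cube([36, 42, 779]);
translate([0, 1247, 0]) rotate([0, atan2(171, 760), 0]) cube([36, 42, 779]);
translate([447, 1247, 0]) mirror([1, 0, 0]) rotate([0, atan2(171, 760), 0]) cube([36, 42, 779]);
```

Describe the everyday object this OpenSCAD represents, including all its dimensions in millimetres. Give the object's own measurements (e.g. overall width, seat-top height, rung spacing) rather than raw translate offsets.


A sawhorse. A 105×1368×78 mm beam (x, y, z) sits on two A-frame leg pairs. Each pair is two raked legs of 36×42 mm section (42 mm along y) splaying symmetrically in x. Each leg rises 760 mm vertically over 171 mm of horizontal reach and is 779 mm long along its own axis. Every leg's outer bottom edge rests on the floor and its outer top edge meets a bottom edge of the beam — the left legs (tilting toward +x) meet the beam's −x bottom edge, the right legs (their mirror images, tilting toward −x) meet its +x bottom edge — so the leg tops tuck under the beam, the beam's underside is 760 mm above the floor, and the feet are 447 mm apart outside-to-outside with the beam centred between them. The two leg pairs are set in 79 mm from either end of the beam.


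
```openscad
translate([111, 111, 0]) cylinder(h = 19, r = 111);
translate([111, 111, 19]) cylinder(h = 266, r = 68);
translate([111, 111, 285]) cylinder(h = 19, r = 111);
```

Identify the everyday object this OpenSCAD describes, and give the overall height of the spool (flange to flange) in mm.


A spool. The overall height is 304 mm.

Three coaxial cylinders, large–small–large — a spool. Two 19 mm flanges and a 266 mm core give 19 + 266 + 19 = 304 mm.


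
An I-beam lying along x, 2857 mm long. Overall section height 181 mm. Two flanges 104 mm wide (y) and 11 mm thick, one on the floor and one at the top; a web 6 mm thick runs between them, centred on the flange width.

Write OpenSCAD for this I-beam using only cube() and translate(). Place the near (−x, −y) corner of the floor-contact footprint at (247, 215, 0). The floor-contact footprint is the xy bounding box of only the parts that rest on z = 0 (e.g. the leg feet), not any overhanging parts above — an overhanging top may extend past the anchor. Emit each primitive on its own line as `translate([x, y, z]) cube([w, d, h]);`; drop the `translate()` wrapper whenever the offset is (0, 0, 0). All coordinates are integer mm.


translate([247, 215, 0]) cube([2857, 104, 11]);
translate([247, 264, 11]) cube([2857, 6, 159]);
translate([247, 215, 170]) cube([2857, 104, 11]);


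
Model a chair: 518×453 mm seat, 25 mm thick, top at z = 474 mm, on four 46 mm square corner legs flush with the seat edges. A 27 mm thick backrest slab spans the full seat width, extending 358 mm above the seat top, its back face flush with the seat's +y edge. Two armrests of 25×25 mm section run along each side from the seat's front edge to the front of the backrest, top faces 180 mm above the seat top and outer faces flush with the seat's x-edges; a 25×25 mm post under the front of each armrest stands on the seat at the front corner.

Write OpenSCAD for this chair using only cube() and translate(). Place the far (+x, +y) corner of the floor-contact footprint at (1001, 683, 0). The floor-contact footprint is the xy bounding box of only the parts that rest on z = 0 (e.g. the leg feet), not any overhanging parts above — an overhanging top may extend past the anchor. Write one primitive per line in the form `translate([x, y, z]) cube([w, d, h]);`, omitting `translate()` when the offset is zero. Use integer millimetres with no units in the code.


// leg_h = 474 - 25 = 449
// arm post h = 180 - 25 = 155
translate([483, 230, 449]) cube([518, 453, 25]);
translate([483, 230, 0]) cube([46, 46, 449]);
translate([955, 230, 0]) cube([46, 46, 449]);
translate([483, 637, 0]) cube([46, 46, 449]);
translate([955, 637, 0]) cube([46, 46, 449]);
translate([483, 656, 474]) cube([518, 27, 358]);
translate([483, 230, 629]) cube([25, 426, 25]);
translate([976, 230, 629]) cube([25, 426, 25]);
translate([483, 230, 474]) cube([25, 25, 155]);
translate([976, 230, 474]) cube([25, 25, 155]);


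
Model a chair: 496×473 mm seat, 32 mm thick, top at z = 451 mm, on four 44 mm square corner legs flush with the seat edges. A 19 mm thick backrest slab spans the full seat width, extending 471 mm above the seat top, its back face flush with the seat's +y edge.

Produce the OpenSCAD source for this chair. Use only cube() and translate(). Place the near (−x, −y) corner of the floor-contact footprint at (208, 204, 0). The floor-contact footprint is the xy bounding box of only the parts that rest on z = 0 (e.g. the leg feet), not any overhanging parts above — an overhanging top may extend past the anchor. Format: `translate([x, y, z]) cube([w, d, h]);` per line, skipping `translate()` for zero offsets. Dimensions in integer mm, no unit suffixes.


translate([208, 204, 419]) cube([496, 473, 32]);
translate([208, 204, 0]) cube([44, 44, 419]);
translate([660, 204, 0]) cube([44, 44, 419]);
translate([208, 633, 0]) cube([44, 44, 419]);
translate([660, 633, 0]) cube([44, 44, 419]);
translate([208, 658, 451]) cube([496, 19, 471]);


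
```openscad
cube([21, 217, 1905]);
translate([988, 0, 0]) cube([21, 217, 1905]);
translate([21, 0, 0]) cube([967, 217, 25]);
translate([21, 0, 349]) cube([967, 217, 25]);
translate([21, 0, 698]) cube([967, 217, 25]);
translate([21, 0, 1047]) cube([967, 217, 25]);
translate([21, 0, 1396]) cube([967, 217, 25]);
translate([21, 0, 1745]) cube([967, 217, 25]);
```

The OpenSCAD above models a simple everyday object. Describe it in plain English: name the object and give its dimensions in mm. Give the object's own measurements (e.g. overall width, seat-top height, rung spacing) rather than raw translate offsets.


An open bookshelf. Two side panels, each 21 mm thick, 217 mm deep and 1905 mm tall, stand 1009 mm apart (outside-to-outside). Between them sit 6 shelves, each 25 mm thick and 217 mm deep, spanning the full gap between the sides. The bottom shelf rests on the floor (its underside at z = 0) and the clear gap between one shelf's top and the next shelf's underside is 324 mm.


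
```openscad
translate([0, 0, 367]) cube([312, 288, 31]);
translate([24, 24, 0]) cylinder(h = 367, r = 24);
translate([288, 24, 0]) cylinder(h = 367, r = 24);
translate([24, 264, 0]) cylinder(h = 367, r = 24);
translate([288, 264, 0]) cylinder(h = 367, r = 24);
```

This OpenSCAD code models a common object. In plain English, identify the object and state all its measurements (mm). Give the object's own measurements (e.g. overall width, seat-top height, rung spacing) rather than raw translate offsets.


A simple wooden stool: a rectangular seat 312 mm (x) by 288 mm (y), 31 mm thick, top face at z = 398 mm, on four round legs, each 48 mm in diameter. The legs rest on z = 0, each leg's axis is inset half a diameter from the nearest pair of seat edges (so the leg's bounding box is flush with the corner).


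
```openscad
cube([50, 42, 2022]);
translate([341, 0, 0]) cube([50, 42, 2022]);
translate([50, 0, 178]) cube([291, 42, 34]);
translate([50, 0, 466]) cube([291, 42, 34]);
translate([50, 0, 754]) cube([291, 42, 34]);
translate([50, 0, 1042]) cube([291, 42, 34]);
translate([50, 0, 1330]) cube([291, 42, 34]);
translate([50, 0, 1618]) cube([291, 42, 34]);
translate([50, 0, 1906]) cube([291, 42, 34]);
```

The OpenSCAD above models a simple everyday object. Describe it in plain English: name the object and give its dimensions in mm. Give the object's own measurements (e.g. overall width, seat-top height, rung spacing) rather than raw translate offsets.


A straight ladder. Two 50×42 mm vertical rails, 2022 mm tall, stand 391 mm apart (outside-to-outside) with their front faces coplanar on the −y side. 7 rungs, each 42 mm deep and 34 mm tall, span between the inner faces of the rails, front faces flush with the rails. The lowest rung's underside is at z = 178 mm and rungs are spaced 288 mm apart (underside to underside).


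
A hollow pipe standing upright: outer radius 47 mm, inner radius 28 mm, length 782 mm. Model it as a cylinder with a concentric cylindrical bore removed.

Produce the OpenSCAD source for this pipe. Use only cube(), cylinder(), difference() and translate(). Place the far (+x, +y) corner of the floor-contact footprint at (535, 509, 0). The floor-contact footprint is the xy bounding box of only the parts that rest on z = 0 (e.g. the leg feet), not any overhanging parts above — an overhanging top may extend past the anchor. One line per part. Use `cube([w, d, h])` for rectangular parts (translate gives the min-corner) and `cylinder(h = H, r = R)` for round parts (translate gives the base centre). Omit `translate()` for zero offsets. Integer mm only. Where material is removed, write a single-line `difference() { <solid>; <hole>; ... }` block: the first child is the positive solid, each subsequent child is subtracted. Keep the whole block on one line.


difference() { translate([488, 462, 0]) cylinder(h = 782, r = 47); translate([488, 462, 0]) cylinder(h = 782, r = 28); }


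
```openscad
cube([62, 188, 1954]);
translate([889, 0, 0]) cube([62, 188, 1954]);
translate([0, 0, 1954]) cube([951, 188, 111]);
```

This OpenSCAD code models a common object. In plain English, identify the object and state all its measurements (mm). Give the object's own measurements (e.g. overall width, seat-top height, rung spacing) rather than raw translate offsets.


A door frame. The clear opening is 827 mm wide and 1954 mm high. Two 62 mm wide jambs, 188 mm deep, stand either side of the opening from the floor to the top of the opening. A 111 mm thick head sits across the top of both jambs, spanning the full outside width of the frame.


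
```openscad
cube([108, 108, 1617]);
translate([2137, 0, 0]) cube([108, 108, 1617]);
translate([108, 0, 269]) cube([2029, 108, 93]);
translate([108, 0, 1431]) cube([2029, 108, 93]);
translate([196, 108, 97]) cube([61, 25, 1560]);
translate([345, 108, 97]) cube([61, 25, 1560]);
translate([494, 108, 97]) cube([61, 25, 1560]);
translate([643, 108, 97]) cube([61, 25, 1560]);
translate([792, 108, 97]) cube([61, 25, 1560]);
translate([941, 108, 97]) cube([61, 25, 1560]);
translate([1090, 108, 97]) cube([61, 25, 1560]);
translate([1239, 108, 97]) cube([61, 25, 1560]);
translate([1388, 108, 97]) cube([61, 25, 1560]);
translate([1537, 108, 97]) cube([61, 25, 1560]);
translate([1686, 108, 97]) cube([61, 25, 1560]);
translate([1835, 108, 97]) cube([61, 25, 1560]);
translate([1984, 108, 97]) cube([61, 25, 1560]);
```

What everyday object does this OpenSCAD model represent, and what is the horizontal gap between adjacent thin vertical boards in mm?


A fence section. The picket gap is 88 mm.

Two posts, two rails, 13 pickets — a fence section. Span 2029 mm holds 13 pickets of 61 mm with 14 equal gaps: ⌊(2029 − 13·61) / 14⌋ = 88 mm.


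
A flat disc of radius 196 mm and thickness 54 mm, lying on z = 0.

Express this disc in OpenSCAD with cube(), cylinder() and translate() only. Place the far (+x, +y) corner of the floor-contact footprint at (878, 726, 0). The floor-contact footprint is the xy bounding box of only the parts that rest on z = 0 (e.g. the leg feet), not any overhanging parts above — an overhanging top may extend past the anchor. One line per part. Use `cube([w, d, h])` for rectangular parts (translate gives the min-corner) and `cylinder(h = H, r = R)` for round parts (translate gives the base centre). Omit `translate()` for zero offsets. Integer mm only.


translate([682, 530, 0]) cylinder(h = 54, r = 196);


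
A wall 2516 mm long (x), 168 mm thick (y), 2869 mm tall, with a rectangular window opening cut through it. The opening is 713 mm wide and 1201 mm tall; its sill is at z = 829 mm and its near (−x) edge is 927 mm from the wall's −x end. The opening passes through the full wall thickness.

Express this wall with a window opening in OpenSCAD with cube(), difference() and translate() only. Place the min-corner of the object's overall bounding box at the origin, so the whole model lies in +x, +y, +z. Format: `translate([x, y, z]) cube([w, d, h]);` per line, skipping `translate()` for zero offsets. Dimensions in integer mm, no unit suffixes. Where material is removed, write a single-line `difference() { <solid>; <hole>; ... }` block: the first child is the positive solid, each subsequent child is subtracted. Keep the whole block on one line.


difference() { cube([2516, 168, 2869]); translate([927, 0, 829]) cube([713, 168, 1201]); }


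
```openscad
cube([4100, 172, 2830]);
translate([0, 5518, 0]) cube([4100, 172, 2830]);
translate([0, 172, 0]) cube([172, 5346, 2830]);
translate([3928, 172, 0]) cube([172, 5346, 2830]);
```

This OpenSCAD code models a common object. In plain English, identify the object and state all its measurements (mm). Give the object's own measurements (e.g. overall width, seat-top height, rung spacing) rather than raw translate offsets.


The wall frame of a small rectangular building: four walls, each 2830 mm tall and 172 mm thick, enclosing a footprint 4100 mm (x) by 5690 mm (y) outside-to-outside, with no floor or roof. The front and back walls (the −y and +y sides) span the full width; the two side walls fit between them.
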